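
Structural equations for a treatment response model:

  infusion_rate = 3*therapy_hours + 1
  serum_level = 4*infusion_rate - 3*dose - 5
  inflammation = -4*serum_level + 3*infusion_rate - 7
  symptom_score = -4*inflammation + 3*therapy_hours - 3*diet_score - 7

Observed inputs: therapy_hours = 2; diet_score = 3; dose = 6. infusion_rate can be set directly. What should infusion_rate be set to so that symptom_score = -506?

Intervening on infusion_rate fixes its value directly, overriding its dependence on therapy_hours.
Substituting into the serum_level equation gives serum_level = 4*infusion_rate - 23.
Substituting into the inflammation equation gives inflammation = -13*infusion_rate + 85.
Substituting into the symptom_score equation gives symptom_score = 52*infusion_rate - 350.
Solve 52*infusion_rate - 350 = -506: infusion_rate = (-506 + 350) / 52 = -3.

infusion_rate = -3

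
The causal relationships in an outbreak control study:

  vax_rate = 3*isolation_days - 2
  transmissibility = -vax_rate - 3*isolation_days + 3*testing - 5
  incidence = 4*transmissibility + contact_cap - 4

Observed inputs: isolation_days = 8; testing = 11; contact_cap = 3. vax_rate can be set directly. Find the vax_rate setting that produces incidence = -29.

vax_rate = 11

Intervening on vax_rate fixes its value directly, overriding its dependence on isolation_days.
Substituting into the transmissibility equation gives transmissibility = -vax_rate + 4.
Substituting into the incidence equation gives incidence = -4*vax_rate + 15.
Solve -4*vax_rate + 15 = -29: vax_rate = (-29 - 15) / -4 = 11.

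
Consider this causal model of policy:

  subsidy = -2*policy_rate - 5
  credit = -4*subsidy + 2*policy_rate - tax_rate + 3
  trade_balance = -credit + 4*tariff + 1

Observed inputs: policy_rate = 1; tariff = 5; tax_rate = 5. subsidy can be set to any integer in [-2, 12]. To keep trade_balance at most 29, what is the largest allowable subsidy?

Intervening on subsidy fixes its value directly, overriding its dependence on policy_rate.
Substituting into the credit equation gives credit = -4*subsidy.
trade_balance becomes 4*subsidy + 21.
Require 4*subsidy + 21 ≤ 29, so subsidy ≤ 2.
The largest integer in [-2, 12] satisfying this is 2.

subsidy = 2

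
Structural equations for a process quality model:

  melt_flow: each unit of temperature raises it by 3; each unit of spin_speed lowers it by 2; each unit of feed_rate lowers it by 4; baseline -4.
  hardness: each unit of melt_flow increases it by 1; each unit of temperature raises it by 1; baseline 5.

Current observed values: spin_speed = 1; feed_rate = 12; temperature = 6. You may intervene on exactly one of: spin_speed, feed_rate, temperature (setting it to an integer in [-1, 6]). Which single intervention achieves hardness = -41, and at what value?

set temperature = 2

Intervening on spin_speed: hardness = -2*spin_speed - 23. Reaching -41 requires spin_speed = 9, outside [-1, 6].
Intervening on feed_rate: hardness = -4*feed_rate + 23. Reaching -41 requires feed_rate = 16, outside [-1, 6].
Intervening on temperature: with other inputs at their observed values, hardness = 4*temperature - 49. Solving for -41 gives temperature = 2, within [-1, 6].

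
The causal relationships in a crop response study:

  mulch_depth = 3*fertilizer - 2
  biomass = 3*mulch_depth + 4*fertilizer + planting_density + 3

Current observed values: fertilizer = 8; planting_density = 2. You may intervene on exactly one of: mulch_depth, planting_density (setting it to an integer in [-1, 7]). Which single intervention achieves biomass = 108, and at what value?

set planting_density = 7

Intervening on mulch_depth: biomass = 3*mulch_depth + 37. Reaching 108 requires mulch_depth = 71/3, not an integer.
Intervening on planting_density: with other inputs at their observed values, biomass = planting_density + 101. Solving for 108 gives planting_density = 7, within [-1, 7].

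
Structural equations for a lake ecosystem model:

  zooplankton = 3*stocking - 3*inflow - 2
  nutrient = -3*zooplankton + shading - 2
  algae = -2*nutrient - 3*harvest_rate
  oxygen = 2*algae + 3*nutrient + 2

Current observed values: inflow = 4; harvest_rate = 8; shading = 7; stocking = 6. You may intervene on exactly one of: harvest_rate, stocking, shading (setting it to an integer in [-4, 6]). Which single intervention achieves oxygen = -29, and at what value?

Intervening on harvest_rate: oxygen = -6*harvest_rate + 9. Reaching -29 requires harvest_rate = 19/3, not an integer.
Intervening on stocking: oxygen = 9*stocking - 93. Reaching -29 requires stocking = 64/9, not an integer.
Intervening on shading: with other inputs at their observed values, oxygen = -shading - 32. Solving for -29 gives shading = -3, within [-4, 6].

set shading = -3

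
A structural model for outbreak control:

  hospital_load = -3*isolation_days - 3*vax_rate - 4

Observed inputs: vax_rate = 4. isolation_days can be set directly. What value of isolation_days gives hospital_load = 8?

isolation_days = -8

Substituting into the hospital_load equation gives hospital_load = -3*isolation_days - 16.
Solve -3*isolation_days - 16 = 8: isolation_days = (8 + 16) / -3 = -8.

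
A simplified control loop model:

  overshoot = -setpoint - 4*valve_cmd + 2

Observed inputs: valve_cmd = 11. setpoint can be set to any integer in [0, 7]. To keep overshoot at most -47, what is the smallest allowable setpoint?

Substituting into the overshoot equation gives overshoot = -setpoint - 42.
Require -setpoint - 42 ≤ -47, so setpoint ≥ 5.
The smallest integer in [0, 7] satisfying this is 5.

setpoint = 5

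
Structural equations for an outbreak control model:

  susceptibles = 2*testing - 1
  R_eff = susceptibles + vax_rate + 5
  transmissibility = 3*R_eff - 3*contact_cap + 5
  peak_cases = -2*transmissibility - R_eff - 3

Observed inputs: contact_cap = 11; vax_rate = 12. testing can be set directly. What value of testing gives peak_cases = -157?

Substituting into the R_eff equation gives R_eff = 2*testing + 16.
This gives transmissibility = 6*testing + 20.
Substituting into the peak_cases equation gives peak_cases = -14*testing - 59.
Solve -14*testing - 59 = -157: testing = (-157 + 59) / -14 = 7.

testing = 7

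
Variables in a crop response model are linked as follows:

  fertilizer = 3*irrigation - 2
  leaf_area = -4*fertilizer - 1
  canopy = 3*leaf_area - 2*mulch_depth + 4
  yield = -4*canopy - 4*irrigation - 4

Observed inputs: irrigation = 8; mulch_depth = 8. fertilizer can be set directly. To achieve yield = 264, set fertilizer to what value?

Intervening on fertilizer fixes its value directly, overriding its dependence on irrigation.
Substituting into the canopy equation gives canopy = -12*fertilizer - 15.
Substituting into the yield equation gives yield = 48*fertilizer + 24.
Solve 48*fertilizer + 24 = 264: fertilizer = (264 - 24) / 48 = 5.

fertilizer = 5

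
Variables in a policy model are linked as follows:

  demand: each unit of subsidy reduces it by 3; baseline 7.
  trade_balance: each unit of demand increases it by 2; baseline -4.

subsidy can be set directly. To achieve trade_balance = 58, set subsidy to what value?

subsidy = -8

Substituting into the trade_balance equation gives trade_balance = -6*subsidy + 10.
Solve -6*subsidy + 10 = 58: subsidy = (58 - 10) / -6 = -8.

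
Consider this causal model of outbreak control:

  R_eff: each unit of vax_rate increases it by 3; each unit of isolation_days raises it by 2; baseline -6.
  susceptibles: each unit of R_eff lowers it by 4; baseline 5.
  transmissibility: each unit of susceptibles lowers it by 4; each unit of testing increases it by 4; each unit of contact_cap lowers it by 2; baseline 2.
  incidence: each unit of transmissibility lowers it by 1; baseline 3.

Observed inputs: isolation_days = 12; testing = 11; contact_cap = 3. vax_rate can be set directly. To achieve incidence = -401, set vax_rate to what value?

vax_rate = 2

Substituting into the R_eff equation gives R_eff = 3*vax_rate + 18.
susceptibles becomes -12*vax_rate - 67.
This gives transmissibility = 48*vax_rate + 308.
Substituting into the incidence equation gives incidence = -48*vax_rate - 305.
Solve -48*vax_rate - 305 = -401: vax_rate = (-401 + 305) / -48 = 2.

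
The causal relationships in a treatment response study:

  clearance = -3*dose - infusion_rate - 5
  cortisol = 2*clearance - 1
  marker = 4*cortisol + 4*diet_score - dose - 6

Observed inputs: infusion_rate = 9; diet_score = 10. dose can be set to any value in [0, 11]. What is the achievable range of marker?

-357 to -82

Substituting into the clearance equation gives clearance = -3*dose - 14.
This gives cortisol = -6*dose - 29.
So marker = -25*dose - 82.
Linear in dose, so extremes are at the endpoints: dose = 0 gives marker = -82; dose = 11 gives marker = -357.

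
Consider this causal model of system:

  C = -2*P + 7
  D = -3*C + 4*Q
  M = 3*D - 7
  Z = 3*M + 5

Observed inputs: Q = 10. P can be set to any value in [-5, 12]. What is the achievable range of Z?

Substituting into the D equation gives D = 6*P + 19.
Substituting into the M equation gives M = 18*P + 50.
Substituting into the Z equation gives Z = 54*P + 155.
Linear in P, so extremes are at the endpoints: P = -5 gives Z = -115; P = 12 gives Z = 803.

-115 to 803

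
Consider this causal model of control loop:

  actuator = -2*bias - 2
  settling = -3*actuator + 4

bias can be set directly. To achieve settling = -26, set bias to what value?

Substituting into the settling equation gives settling = 6*bias + 10.
Solve 6*bias + 10 = -26: bias = (-26 - 10) / 6 = -6.

bias = -6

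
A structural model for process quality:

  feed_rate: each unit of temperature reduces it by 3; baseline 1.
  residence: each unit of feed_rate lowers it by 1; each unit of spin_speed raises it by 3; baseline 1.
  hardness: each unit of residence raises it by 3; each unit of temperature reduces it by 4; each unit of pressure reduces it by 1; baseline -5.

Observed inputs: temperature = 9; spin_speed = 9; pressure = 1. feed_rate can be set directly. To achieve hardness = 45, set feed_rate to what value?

feed_rate = -1

Intervening on feed_rate fixes its value directly, overriding its dependence on temperature.
Substituting into the residence equation gives residence = -feed_rate + 28.
Substituting into the hardness equation gives hardness = -3*feed_rate + 42.
Solve -3*feed_rate + 42 = 45: feed_rate = (45 - 42) / -3 = -1.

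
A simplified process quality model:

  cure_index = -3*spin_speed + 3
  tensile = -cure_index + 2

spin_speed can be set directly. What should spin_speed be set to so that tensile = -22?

spin_speed = -7

Substituting into the tensile equation gives tensile = 3*spin_speed - 1.
Solve 3*spin_speed - 1 = -22: spin_speed = (-22 + 1) / 3 = -7.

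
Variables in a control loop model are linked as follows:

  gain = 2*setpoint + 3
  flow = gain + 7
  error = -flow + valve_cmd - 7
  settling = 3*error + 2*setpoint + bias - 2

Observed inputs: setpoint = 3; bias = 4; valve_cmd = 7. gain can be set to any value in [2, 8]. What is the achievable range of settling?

-37 to -19

Intervening on gain fixes its value directly, overriding its dependence on setpoint.
Substituting into the error equation gives error = -gain - 7.
Substituting into the settling equation gives settling = -3*gain - 13.
Linear in gain, so extremes are at the endpoints: gain = 2 gives settling = -19; gain = 8 gives settling = -37.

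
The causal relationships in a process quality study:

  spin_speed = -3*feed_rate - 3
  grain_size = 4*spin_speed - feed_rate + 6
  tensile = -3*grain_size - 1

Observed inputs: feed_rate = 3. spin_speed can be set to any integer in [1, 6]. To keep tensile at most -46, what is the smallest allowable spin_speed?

Intervening on spin_speed fixes its value directly, overriding its dependence on feed_rate.
Substituting into the grain_size equation gives grain_size = 4*spin_speed + 3.
Substituting into the tensile equation gives tensile = -12*spin_speed - 10.
Require -12*spin_speed - 10 ≤ -46, so spin_speed ≥ 3.
The smallest integer in [1, 6] satisfying this is 3.

spin_speed = 3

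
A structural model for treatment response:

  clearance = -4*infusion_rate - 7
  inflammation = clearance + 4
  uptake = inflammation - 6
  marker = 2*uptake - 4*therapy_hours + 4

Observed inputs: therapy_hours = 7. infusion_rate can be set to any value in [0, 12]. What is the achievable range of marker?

-138 to -42

Substituting into the inflammation equation gives inflammation = -4*infusion_rate - 3.
Substituting into the uptake equation gives uptake = -4*infusion_rate - 9.
marker becomes -8*infusion_rate - 42.
Linear in infusion_rate, so extremes are at the endpoints: infusion_rate = 0 gives marker = -42; infusion_rate = 12 gives marker = -138.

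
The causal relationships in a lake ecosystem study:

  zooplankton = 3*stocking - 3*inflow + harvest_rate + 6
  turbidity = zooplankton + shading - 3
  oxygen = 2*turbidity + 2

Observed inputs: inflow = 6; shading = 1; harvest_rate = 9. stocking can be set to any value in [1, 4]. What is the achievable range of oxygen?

Substituting into the zooplankton equation gives zooplankton = 3*stocking - 3.
So turbidity = 3*stocking - 5.
Substituting into the oxygen equation gives oxygen = 6*stocking - 8.
Linear in stocking, so extremes are at the endpoints: stocking = 1 gives oxygen = -2; stocking = 4 gives oxygen = 16.

-2 to 16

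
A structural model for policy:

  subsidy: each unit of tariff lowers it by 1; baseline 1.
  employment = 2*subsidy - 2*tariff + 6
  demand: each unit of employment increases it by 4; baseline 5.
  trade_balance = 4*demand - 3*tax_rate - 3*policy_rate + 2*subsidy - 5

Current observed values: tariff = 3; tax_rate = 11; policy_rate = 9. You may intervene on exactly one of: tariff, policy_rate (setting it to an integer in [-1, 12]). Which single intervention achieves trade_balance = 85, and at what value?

Intervening on tariff: with other inputs at their observed values, trade_balance = -66*tariff + 85. Solving for 85 gives tariff = 0, within [-1, 12].
Intervening on policy_rate: trade_balance = -3*policy_rate - 86. Reaching 85 requires policy_rate = -57, outside [-1, 12].

set tariff = 0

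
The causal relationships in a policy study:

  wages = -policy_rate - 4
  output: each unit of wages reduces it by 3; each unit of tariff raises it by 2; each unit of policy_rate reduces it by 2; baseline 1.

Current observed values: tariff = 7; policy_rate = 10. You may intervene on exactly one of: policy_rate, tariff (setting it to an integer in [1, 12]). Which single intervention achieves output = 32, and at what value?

Intervening on policy_rate: with other inputs at their observed values, output = policy_rate + 27. Solving for 32 gives policy_rate = 5, within [1, 12].
Intervening on tariff: output = 2*tariff + 23. Reaching 32 requires tariff = 9/2, not an integer.

set policy_rate = 5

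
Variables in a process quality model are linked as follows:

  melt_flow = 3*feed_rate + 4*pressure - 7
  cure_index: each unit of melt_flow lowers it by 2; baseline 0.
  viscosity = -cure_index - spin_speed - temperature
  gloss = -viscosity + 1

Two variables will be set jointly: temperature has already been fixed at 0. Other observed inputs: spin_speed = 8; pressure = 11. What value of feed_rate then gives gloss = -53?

feed_rate = -2

With temperature held at 0:
Substituting into the melt_flow equation gives melt_flow = 3*feed_rate + 37.
Substituting into the cure_index equation gives cure_index = -6*feed_rate - 74.
Substituting into the viscosity equation gives viscosity = 6*feed_rate + 66.
Substituting into the gloss equation gives gloss = -6*feed_rate - 65.
Solve -6*feed_rate - 65 = -53: feed_rate = (-53 + 65) / -6 = -2.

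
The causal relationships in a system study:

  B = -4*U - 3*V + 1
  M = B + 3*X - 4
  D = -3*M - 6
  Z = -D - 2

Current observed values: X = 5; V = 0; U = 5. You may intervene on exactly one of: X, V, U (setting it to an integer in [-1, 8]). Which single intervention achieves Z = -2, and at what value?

Intervening on X: with other inputs at their observed values, Z = 9*X - 65. Solving for -2 gives X = 7, within [-1, 8].
Intervening on V: Z = -9*V - 20. Reaching -2 requires V = -2, outside [-1, 8].
Intervening on U: Z = -12*U + 40. Reaching -2 requires U = 7/2, not an integer.

set X = 7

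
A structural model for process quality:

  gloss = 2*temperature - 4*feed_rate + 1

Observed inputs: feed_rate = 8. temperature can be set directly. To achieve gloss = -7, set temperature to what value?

temperature = 12

Substituting into the gloss equation gives gloss = 2*temperature - 31.
Solve 2*temperature - 31 = -7: temperature = (-7 + 31) / 2 = 12.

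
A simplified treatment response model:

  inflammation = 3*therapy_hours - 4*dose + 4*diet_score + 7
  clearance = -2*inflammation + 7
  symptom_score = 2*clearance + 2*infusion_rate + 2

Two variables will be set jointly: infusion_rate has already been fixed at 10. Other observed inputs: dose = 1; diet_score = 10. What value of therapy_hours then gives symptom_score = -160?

With infusion_rate held at 10:
Substituting into the inflammation equation gives inflammation = 3*therapy_hours + 43.
Substituting into the clearance equation gives clearance = -6*therapy_hours - 79.
symptom_score becomes -12*therapy_hours - 136.
Solve -12*therapy_hours - 136 = -160: therapy_hours = (-160 + 136) / -12 = 2.

therapy_hours = 2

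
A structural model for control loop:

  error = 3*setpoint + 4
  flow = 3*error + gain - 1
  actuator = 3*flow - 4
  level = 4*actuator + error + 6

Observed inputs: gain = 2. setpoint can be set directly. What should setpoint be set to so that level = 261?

Substituting into the flow equation gives flow = 9*setpoint + 13.
actuator becomes 27*setpoint + 35.
Substituting into the level equation gives level = 111*setpoint + 150.
Solve 111*setpoint + 150 = 261: setpoint = (261 - 150) / 111 = 1.

setpoint = 1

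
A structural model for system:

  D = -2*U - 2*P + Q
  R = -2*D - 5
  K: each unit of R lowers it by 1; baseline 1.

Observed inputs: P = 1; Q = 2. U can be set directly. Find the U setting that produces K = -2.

U = 2

Substituting into the D equation gives D = -2*U.
Substituting into the R equation gives R = 4*U - 5.
Substituting into the K equation gives K = -4*U + 6.
Solve -4*U + 6 = -2: U = (-2 - 6) / -4 = 2.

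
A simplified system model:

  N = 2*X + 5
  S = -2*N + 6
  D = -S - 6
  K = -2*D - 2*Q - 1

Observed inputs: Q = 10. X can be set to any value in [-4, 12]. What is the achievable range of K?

-113 to 15

Substituting into the S equation gives S = -4*X - 4.
Substituting into the D equation gives D = 4*X - 2.
K becomes -8*X - 17.
Linear in X, so extremes are at the endpoints: X = -4 gives K = 15; X = 12 gives K = -113.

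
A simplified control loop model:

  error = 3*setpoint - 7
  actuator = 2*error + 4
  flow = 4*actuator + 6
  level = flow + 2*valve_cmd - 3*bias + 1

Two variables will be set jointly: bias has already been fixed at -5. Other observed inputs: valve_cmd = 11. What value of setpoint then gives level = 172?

With bias held at -5:
Substituting into the actuator equation gives actuator = 6*setpoint - 10.
This gives flow = 24*setpoint - 34.
This gives level = 24*setpoint + 4.
Solve 24*setpoint + 4 = 172: setpoint = (172 - 4) / 24 = 7.

setpoint = 7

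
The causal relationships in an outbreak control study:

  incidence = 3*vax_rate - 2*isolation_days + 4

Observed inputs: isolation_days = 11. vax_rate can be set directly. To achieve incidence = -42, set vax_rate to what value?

vax_rate = -8

Substituting into the incidence equation gives incidence = 3*vax_rate - 18.
Solve 3*vax_rate - 18 = -42: vax_rate = (-42 + 18) / 3 = -8.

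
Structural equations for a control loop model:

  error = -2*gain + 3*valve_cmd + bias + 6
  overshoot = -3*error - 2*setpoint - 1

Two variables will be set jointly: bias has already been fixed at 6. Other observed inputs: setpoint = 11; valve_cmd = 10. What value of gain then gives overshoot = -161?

With bias held at 6:
Substituting into the error equation gives error = -2*gain + 42.
Substituting into the overshoot equation gives overshoot = 6*gain - 149.
Solve 6*gain - 149 = -161: gain = (-161 + 149) / 6 = -2.

gain = -2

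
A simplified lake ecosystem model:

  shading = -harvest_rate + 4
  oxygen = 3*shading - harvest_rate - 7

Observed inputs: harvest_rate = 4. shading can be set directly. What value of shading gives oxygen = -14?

Intervening on shading fixes its value directly, overriding its dependence on harvest_rate.
Substituting into the oxygen equation gives oxygen = 3*shading - 11.
Solve 3*shading - 11 = -14: shading = (-14 + 11) / 3 = -1.

shading = -1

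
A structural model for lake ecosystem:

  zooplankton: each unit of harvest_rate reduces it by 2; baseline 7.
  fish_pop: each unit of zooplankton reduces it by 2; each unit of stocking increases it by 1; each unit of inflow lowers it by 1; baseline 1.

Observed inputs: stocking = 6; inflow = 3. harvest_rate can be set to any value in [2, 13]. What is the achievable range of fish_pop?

Substituting into the fish_pop equation gives fish_pop = 4*harvest_rate - 10.
Linear in harvest_rate, so extremes are at the endpoints: harvest_rate = 2 gives fish_pop = -2; harvest_rate = 13 gives fish_pop = 42.

-2 to 42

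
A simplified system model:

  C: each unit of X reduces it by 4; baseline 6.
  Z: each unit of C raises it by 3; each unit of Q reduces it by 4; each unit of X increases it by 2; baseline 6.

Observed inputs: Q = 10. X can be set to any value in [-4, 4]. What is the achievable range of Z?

-56 to 24

Substituting into the Z equation gives Z = -10*X - 16.
Linear in X, so extremes are at the endpoints: X = -4 gives Z = 24; X = 4 gives Z = -56.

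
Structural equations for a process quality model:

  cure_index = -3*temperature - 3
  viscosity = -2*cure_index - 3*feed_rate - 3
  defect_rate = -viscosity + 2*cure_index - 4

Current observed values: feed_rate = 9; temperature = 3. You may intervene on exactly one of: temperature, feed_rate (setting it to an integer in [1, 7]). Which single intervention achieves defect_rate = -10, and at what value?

Intervening on temperature: with other inputs at their observed values, defect_rate = -12*temperature + 14. Solving for -10 gives temperature = 2, within [1, 7].
Intervening on feed_rate: defect_rate = 3*feed_rate - 49. Reaching -10 requires feed_rate = 13, outside [1, 7].

set temperature = 2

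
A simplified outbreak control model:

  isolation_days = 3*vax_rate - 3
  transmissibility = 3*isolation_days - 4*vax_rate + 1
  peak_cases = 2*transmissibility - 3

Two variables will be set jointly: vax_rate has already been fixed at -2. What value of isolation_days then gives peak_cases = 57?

With vax_rate held at -2:
Intervening on isolation_days fixes its value directly, overriding its dependence on vax_rate.
Substituting into the transmissibility equation gives transmissibility = 3*isolation_days + 9.
peak_cases becomes 6*isolation_days + 15.
Solve 6*isolation_days + 15 = 57: isolation_days = (57 - 15) / 6 = 7.

isolation_days = 7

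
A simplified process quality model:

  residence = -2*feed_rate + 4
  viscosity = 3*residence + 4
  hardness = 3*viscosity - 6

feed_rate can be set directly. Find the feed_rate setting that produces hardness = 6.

feed_rate = 2

Substituting into the viscosity equation gives viscosity = -6*feed_rate + 16.
Substituting into the hardness equation gives hardness = -18*feed_rate + 42.
Solve -18*feed_rate + 42 = 6: feed_rate = (6 - 42) / -18 = 2.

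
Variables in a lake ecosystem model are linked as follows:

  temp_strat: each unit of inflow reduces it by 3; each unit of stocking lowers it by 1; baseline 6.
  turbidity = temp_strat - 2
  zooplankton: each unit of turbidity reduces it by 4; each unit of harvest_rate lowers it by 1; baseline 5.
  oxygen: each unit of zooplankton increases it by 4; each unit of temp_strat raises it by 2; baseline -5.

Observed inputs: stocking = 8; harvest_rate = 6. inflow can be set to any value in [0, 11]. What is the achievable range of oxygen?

Substituting into the temp_strat equation gives temp_strat = -3*inflow - 2.
This gives turbidity = -3*inflow - 4.
Substituting into the zooplankton equation gives zooplankton = 12*inflow + 15.
This gives oxygen = 42*inflow + 51.
Linear in inflow, so extremes are at the endpoints: inflow = 0 gives oxygen = 51; inflow = 11 gives oxygen = 513.

51 to 513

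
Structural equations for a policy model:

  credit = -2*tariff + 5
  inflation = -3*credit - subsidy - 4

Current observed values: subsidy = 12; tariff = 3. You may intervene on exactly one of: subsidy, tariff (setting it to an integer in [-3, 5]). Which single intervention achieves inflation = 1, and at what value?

Intervening on subsidy: with other inputs at their observed values, inflation = -subsidy - 1. Solving for 1 gives subsidy = -2, within [-3, 5].
Intervening on tariff: inflation = 6*tariff - 31. Reaching 1 requires tariff = 16/3, not an integer.

set subsidy = -2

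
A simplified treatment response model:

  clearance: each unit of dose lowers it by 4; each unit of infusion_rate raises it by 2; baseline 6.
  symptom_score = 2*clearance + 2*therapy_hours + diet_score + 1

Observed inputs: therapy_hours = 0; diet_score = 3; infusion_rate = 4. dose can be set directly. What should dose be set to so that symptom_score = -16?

dose = 6

Substituting into the clearance equation gives clearance = -4*dose + 14.
symptom_score becomes -8*dose + 32.
Solve -8*dose + 32 = -16: dose = (-16 - 32) / -8 = 6.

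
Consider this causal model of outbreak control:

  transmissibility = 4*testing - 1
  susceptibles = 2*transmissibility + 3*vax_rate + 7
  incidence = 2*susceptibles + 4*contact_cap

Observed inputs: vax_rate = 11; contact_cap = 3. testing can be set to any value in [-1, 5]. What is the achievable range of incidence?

Substituting into the susceptibles equation gives susceptibles = 8*testing + 38.
This gives incidence = 16*testing + 88.
Linear in testing, so extremes are at the endpoints: testing = -1 gives incidence = 72; testing = 5 gives incidence = 168.

72 to 168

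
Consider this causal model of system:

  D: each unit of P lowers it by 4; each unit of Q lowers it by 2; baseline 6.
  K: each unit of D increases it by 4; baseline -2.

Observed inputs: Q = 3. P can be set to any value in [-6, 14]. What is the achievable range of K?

Substituting into the D equation gives D = -4*P.
K becomes -16*P - 2.
Linear in P, so extremes are at the endpoints: P = -6 gives K = 94; P = 14 gives K = -226.

-226 to 94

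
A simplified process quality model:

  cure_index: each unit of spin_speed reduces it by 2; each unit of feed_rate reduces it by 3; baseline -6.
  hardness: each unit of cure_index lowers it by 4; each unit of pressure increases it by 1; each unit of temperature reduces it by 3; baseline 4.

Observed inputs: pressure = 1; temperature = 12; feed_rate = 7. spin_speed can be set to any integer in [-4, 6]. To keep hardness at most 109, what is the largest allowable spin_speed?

spin_speed = 4

Substituting into the cure_index equation gives cure_index = -2*spin_speed - 27.
So hardness = 8*spin_speed + 77.
Require 8*spin_speed + 77 ≤ 109, so spin_speed ≤ 4.
The largest integer in [-4, 6] satisfying this is 4.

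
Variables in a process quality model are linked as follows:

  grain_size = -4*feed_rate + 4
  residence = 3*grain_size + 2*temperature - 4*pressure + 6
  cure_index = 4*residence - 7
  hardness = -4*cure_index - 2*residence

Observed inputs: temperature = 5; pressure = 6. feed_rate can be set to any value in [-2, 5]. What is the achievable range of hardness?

Substituting into the residence equation gives residence = -12*feed_rate + 4.
So cure_index = -48*feed_rate + 9.
This gives hardness = 216*feed_rate - 44.
Linear in feed_rate, so extremes are at the endpoints: feed_rate = -2 gives hardness = -476; feed_rate = 5 gives hardness = 1036.

-476 to 1036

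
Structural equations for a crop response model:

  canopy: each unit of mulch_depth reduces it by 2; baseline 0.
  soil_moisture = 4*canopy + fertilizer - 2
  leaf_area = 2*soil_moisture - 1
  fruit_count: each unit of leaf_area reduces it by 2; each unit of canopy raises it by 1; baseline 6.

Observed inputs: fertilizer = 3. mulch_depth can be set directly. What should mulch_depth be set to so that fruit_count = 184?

Substituting into the soil_moisture equation gives soil_moisture = -8*mulch_depth + 1.
leaf_area becomes -16*mulch_depth + 1.
Substituting into the fruit_count equation gives fruit_count = 30*mulch_depth + 4.
Solve 30*mulch_depth + 4 = 184: mulch_depth = (184 - 4) / 30 = 6.

mulch_depth = 6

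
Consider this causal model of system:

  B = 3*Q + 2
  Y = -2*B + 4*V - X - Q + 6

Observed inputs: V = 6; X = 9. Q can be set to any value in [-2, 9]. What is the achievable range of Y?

-46 to 31

Substituting into the Y equation gives Y = -7*Q + 17.
Linear in Q, so extremes are at the endpoints: Q = -2 gives Y = 31; Q = 9 gives Y = -46.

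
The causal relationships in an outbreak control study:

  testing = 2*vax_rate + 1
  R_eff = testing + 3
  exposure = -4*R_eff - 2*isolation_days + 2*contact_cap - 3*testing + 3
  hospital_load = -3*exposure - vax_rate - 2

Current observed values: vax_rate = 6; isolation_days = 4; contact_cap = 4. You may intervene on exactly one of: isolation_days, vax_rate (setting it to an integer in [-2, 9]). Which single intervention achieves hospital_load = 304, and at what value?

set isolation_days = 6

Intervening on isolation_days: with other inputs at their observed values, hospital_load = 6*isolation_days + 268. Solving for 304 gives isolation_days = 6, within [-2, 9].
Intervening on vax_rate: hospital_load = 41*vax_rate + 46. Reaching 304 requires vax_rate = 258/41, not an integer.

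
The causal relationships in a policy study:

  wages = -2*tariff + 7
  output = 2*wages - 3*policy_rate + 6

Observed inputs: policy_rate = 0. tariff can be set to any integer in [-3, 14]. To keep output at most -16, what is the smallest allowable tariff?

Substituting into the output equation gives output = -4*tariff + 20.
Require -4*tariff + 20 ≤ -16, so tariff ≥ 9.
The smallest integer in [-3, 14] satisfying this is 9.

tariff = 9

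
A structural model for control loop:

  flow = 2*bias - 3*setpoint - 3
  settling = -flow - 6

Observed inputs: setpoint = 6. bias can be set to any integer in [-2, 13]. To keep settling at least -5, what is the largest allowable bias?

bias = 10

Substituting into the flow equation gives flow = 2*bias - 21.
Substituting into the settling equation gives settling = -2*bias + 15.
Require -2*bias + 15 ≥ -5, so bias ≤ 10.
The largest integer in [-2, 13] satisfying this is 10.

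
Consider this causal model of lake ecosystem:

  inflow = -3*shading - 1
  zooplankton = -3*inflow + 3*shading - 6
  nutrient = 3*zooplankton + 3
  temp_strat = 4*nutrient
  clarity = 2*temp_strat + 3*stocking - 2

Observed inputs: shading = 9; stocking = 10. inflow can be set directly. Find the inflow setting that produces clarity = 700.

inflow = -2

Intervening on inflow fixes its value directly, overriding its dependence on shading.
Substituting into the zooplankton equation gives zooplankton = -3*inflow + 21.
This gives nutrient = -9*inflow + 66.
temp_strat becomes -36*inflow + 264.
Substituting into the clarity equation gives clarity = -72*inflow + 556.
Solve -72*inflow + 556 = 700: inflow = (700 - 556) / -72 = -2.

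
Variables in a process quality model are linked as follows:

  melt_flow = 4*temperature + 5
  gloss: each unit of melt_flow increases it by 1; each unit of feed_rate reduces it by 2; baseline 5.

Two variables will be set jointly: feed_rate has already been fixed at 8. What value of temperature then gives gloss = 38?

With feed_rate held at 8:
Substituting into the gloss equation gives gloss = 4*temperature - 6.
Solve 4*temperature - 6 = 38: temperature = (38 + 6) / 4 = 11.

temperature = 11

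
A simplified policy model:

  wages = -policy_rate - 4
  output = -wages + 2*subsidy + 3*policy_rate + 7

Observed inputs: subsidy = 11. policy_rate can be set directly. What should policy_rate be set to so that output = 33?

Substituting into the output equation gives output = 4*policy_rate + 33.
Solve 4*policy_rate + 33 = 33: policy_rate = (33 - 33) / 4 = 0.

policy_rate = 0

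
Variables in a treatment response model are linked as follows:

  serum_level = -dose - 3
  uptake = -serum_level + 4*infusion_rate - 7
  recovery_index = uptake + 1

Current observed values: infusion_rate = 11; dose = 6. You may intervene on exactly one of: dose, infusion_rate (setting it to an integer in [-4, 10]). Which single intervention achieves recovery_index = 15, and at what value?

set infusion_rate = 3

Intervening on dose: recovery_index = dose + 41. Reaching 15 requires dose = -26, outside [-4, 10].
Intervening on infusion_rate: with other inputs at their observed values, recovery_index = 4*infusion_rate + 3. Solving for 15 gives infusion_rate = 3, within [-4, 10].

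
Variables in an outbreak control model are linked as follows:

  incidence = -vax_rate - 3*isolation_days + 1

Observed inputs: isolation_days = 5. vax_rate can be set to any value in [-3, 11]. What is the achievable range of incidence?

-25 to -11

Substituting into the incidence equation gives incidence = -vax_rate - 14.
Linear in vax_rate, so extremes are at the endpoints: vax_rate = -3 gives incidence = -11; vax_rate = 11 gives incidence = -25.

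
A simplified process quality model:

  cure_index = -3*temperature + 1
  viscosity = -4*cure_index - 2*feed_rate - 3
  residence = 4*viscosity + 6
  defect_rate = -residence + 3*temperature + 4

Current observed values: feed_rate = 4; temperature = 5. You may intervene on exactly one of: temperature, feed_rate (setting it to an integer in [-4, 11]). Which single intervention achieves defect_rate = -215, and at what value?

set feed_rate = -2

Intervening on temperature: defect_rate = -45*temperature + 58. Reaching -215 requires temperature = 91/15, not an integer.
Intervening on feed_rate: with other inputs at their observed values, defect_rate = 8*feed_rate - 199. Solving for -215 gives feed_rate = -2, within [-4, 11].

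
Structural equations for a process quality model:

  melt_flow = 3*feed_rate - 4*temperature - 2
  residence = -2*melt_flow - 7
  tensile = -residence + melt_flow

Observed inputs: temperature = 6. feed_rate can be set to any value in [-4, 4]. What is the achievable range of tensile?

Substituting into the melt_flow equation gives melt_flow = 3*feed_rate - 26.
residence becomes -6*feed_rate + 45.
This gives tensile = 9*feed_rate - 71.
Linear in feed_rate, so extremes are at the endpoints: feed_rate = -4 gives tensile = -107; feed_rate = 4 gives tensile = -35.

-107 to -35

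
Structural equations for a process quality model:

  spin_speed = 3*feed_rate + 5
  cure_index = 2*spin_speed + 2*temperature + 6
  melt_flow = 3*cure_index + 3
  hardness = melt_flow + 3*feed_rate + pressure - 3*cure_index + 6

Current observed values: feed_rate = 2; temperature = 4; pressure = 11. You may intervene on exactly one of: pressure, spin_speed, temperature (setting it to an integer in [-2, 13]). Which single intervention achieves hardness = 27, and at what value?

Intervening on pressure: with other inputs at their observed values, hardness = pressure + 15. Solving for 27 gives pressure = 12, within [-2, 13].
Intervening on spin_speed: the paths from spin_speed to hardness cancel (net effect zero), leaving hardness = 26; 27 is unreachable this way.
Intervening on temperature: the paths from temperature to hardness cancel (net effect zero), leaving hardness = 26; 27 is unreachable this way.

set pressure = 12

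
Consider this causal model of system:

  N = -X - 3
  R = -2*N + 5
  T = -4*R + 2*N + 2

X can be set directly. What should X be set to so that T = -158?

Substituting into the R equation gives R = 2*X + 11.
T becomes -10*X - 48.
Solve -10*X - 48 = -158: X = (-158 + 48) / -10 = 11.

X = 11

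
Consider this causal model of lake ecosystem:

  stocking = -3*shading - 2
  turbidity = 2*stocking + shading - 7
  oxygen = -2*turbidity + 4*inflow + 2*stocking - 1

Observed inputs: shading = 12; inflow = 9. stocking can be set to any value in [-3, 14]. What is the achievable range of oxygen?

Intervening on stocking fixes its value directly, overriding its dependence on shading.
Substituting into the turbidity equation gives turbidity = 2*stocking + 5.
This gives oxygen = -2*stocking + 25.
Linear in stocking, so extremes are at the endpoints: stocking = -3 gives oxygen = 31; stocking = 14 gives oxygen = -3.

-3 to 31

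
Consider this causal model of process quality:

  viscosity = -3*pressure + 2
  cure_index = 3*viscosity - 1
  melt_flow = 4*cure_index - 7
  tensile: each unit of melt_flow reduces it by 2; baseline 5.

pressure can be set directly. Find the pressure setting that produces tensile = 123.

pressure = 2

Substituting into the cure_index equation gives cure_index = -9*pressure + 5.
So melt_flow = -36*pressure + 13.
So tensile = 72*pressure - 21.
Solve 72*pressure - 21 = 123: pressure = (123 + 21) / 72 = 2.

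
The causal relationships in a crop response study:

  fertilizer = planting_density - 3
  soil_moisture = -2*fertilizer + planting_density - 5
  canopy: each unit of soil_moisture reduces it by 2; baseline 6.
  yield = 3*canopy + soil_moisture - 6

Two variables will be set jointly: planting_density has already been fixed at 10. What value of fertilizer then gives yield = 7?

fertilizer = 2

With planting_density held at 10:
Intervening on fertilizer fixes its value directly, overriding its dependence on planting_density.
Substituting into the soil_moisture equation gives soil_moisture = -2*fertilizer + 5.
Substituting into the canopy equation gives canopy = 4*fertilizer - 4.
yield becomes 10*fertilizer - 13.
Solve 10*fertilizer - 13 = 7: fertilizer = (7 + 13) / 10 = 2.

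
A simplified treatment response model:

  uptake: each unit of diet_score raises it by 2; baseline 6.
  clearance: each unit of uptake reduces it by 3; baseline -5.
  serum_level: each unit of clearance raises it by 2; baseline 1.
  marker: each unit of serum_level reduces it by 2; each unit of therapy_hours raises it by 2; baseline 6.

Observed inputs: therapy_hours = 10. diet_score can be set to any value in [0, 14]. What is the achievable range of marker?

116 to 452

Substituting into the clearance equation gives clearance = -6*diet_score - 23.
Substituting into the serum_level equation gives serum_level = -12*diet_score - 45.
marker becomes 24*diet_score + 116.
Linear in diet_score, so extremes are at the endpoints: diet_score = 0 gives marker = 116; diet_score = 14 gives marker = 452.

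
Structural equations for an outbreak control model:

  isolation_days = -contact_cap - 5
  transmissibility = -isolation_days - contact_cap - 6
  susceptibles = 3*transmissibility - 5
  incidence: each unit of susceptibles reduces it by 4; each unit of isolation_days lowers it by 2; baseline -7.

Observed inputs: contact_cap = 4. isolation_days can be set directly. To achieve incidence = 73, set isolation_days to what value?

Intervening on isolation_days fixes its value directly, overriding its dependence on contact_cap.
Substituting into the transmissibility equation gives transmissibility = -isolation_days - 10.
Substituting into the susceptibles equation gives susceptibles = -3*isolation_days - 35.
This gives incidence = 10*isolation_days + 133.
Solve 10*isolation_days + 133 = 73: isolation_days = (73 - 133) / 10 = -6.

isolation_days = -6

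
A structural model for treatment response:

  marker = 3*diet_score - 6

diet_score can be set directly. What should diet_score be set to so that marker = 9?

Solve 3*diet_score - 6 = 9: diet_score = (9 + 6) / 3 = 5.

diet_score = 5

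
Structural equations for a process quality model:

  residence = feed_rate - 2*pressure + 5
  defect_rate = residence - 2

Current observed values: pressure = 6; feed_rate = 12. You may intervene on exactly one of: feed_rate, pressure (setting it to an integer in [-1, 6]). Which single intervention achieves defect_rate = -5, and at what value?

Intervening on feed_rate: with other inputs at their observed values, defect_rate = feed_rate - 9. Solving for -5 gives feed_rate = 4, within [-1, 6].
Intervening on pressure: defect_rate = -2*pressure + 15. Reaching -5 requires pressure = 10, outside [-1, 6].

set feed_rate = 4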